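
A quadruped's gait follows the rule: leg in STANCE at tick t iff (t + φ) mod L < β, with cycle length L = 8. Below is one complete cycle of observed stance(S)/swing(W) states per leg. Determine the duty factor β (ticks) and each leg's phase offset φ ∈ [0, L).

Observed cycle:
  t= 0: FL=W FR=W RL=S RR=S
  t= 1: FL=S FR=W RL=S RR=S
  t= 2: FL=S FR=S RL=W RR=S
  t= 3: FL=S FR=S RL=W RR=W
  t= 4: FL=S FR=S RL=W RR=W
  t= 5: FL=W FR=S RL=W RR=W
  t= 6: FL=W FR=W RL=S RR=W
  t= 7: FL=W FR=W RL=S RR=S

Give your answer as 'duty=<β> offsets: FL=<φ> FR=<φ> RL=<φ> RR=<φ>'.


duty β = stance ticks per leg = 4
FL: stance ticks = 4; W→S at t=1 → φ=7
FR: stance ticks = 4; W→S at t=2 → φ=6
RL: stance ticks = 4; W→S at t=6 → φ=2
RR: stance ticks = 4; W→S at t=7 → φ=1

duty=4 offsets: FL=7 FR=6 RL=2 RR=1


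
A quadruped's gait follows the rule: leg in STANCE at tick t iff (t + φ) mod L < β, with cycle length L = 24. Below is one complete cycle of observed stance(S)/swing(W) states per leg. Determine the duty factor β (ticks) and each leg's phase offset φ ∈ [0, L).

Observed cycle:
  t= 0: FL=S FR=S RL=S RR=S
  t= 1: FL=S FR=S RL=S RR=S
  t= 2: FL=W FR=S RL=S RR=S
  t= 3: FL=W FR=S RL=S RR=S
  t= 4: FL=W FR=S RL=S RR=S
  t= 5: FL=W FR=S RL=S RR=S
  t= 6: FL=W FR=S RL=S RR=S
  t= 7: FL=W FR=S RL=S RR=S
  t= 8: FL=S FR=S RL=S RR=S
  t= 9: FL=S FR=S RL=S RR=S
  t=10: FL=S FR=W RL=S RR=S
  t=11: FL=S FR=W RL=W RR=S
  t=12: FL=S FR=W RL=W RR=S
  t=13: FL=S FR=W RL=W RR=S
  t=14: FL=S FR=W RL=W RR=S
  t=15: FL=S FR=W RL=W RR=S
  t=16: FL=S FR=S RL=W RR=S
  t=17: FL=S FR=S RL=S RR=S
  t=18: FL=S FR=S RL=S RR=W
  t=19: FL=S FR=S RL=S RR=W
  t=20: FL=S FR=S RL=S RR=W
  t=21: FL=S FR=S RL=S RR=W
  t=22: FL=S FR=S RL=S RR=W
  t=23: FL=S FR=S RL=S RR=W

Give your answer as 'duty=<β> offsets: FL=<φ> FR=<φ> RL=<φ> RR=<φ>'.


duty=18 offsets: FL=16 FR=8 RL=7 RR=0

duty β = stance ticks per leg = 18
FL: stance ticks = 18; W→S at t=8 → φ=16
FR: stance ticks = 18; W→S at t=16 → φ=8
RL: stance ticks = 18; W→S at t=17 → φ=7
RR: stance ticks = 18; W→S at t=0 → φ=0


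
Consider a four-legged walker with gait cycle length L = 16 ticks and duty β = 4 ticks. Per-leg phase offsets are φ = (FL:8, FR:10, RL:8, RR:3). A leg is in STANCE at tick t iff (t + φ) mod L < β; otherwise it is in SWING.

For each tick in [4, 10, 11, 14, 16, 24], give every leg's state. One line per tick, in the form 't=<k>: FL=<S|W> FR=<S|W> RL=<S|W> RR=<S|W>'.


t=4: FL=W FR=W RL=W RR=W
t=10: FL=S FR=W RL=S RR=W
t=11: FL=S FR=W RL=S RR=W
t=14: FL=W FR=W RL=W RR=S
t=16: FL=W FR=W RL=W RR=S
t=24: FL=S FR=S RL=S RR=W

t=4: phase=(12,14,12,7) vs β=4 → FL=W FR=W RL=W RR=W
t=10: phase=(2,4,2,13) vs β=4 → FL=S FR=W RL=S RR=W
t=11: phase=(3,5,3,14) vs β=4 → FL=S FR=W RL=S RR=W
t=14: phase=(6,8,6,1) vs β=4 → FL=W FR=W RL=W RR=S
t=16: phase=(8,10,8,3) vs β=4 → FL=W FR=W RL=W RR=S
t=24: phase=(0,2,0,11) vs β=4 → FL=S FR=S RL=S RR=W


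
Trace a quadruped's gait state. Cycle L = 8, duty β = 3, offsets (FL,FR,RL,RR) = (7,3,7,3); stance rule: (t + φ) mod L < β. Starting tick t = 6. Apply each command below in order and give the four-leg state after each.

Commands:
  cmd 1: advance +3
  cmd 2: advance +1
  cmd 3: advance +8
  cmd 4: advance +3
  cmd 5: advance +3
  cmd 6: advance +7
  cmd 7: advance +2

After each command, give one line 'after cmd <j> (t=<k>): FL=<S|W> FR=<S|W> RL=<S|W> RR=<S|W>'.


after cmd 1 (t=9): FL=S FR=W RL=S RR=W
after cmd 2 (t=10): FL=S FR=W RL=S RR=W
after cmd 3 (t=18): FL=S FR=W RL=S RR=W
after cmd 4 (t=21): FL=W FR=S RL=W RR=S
after cmd 5 (t=24): FL=W FR=W RL=W RR=W
after cmd 6 (t=31): FL=W FR=S RL=W RR=S
after cmd 7 (t=33): FL=S FR=W RL=S RR=W

start t=6: FL=W FR=S RL=W RR=S
cmd 1: advance +3 → t=9, phase=(0,4,0,4) → FL=S FR=W RL=S RR=W
cmd 2: advance +1 → t=10, phase=(1,5,1,5) → FL=S FR=W RL=S RR=W
cmd 3: advance +8 → t=18, phase=(1,5,1,5) → FL=S FR=W RL=S RR=W
cmd 4: advance +3 → t=21, phase=(4,0,4,0) → FL=W FR=S RL=W RR=S
cmd 5: advance +3 → t=24, phase=(7,3,7,3) → FL=W FR=W RL=W RR=W
cmd 6: advance +7 → t=31, phase=(6,2,6,2) → FL=W FR=S RL=W RR=S
cmd 7: advance +2 → t=33, phase=(0,4,0,4) → FL=S FR=W RL=S RR=W


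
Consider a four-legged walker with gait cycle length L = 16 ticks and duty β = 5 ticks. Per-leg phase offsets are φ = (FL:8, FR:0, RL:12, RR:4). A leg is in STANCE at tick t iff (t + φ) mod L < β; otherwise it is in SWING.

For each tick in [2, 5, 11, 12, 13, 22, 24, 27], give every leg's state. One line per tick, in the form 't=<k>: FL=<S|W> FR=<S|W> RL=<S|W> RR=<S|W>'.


t=2: FL=W FR=S RL=W RR=W
t=5: FL=W FR=W RL=S RR=W
t=11: FL=S FR=W RL=W RR=W
t=12: FL=S FR=W RL=W RR=S
t=13: FL=W FR=W RL=W RR=S
t=22: FL=W FR=W RL=S RR=W
t=24: FL=S FR=W RL=S RR=W
t=27: FL=S FR=W RL=W RR=W

t=2: phase=(10,2,14,6) vs β=5 → FL=W FR=S RL=W RR=W
t=5: phase=(13,5,1,9) vs β=5 → FL=W FR=W RL=S RR=W
t=11: phase=(3,11,7,15) vs β=5 → FL=S FR=W RL=W RR=W
t=12: phase=(4,12,8,0) vs β=5 → FL=S FR=W RL=W RR=S
t=13: phase=(5,13,9,1) vs β=5 → FL=W FR=W RL=W RR=S
t=22: phase=(14,6,2,10) vs β=5 → FL=W FR=W RL=S RR=W
t=24: phase=(0,8,4,12) vs β=5 → FL=S FR=W RL=S RR=W
t=27: phase=(3,11,7,15) vs β=5 → FL=S FR=W RL=W RR=W


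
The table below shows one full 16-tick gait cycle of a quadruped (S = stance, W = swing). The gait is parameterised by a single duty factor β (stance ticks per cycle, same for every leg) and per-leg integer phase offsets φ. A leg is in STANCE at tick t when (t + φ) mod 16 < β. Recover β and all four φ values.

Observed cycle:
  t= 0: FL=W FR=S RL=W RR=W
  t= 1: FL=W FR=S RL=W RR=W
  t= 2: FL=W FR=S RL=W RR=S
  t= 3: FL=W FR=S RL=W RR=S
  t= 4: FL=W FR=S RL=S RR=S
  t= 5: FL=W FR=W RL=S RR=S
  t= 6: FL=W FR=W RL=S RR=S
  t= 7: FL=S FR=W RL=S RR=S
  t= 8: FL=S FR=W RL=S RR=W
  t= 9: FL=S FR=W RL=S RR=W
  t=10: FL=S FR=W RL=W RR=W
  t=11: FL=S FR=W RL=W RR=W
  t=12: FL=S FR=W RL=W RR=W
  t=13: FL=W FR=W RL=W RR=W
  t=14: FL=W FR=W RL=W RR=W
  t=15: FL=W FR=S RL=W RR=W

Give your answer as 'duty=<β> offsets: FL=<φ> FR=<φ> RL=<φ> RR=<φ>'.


duty β = stance ticks per leg = 6
FL: stance ticks = 6; W→S at t=7 → φ=9
FR: stance ticks = 6; W→S at t=15 → φ=1
RL: stance ticks = 6; W→S at t=4 → φ=12
RR: stance ticks = 6; W→S at t=2 → φ=14

duty=6 offsets: FL=9 FR=1 RL=12 RR=14


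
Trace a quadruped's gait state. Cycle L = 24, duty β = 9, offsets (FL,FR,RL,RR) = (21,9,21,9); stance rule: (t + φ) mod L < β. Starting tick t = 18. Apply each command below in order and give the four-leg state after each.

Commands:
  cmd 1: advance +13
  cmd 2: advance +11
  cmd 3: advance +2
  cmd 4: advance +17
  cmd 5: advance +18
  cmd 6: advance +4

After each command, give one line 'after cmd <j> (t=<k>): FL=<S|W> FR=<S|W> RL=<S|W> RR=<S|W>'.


after cmd 1 (t=31): FL=S FR=W RL=S RR=W
after cmd 2 (t=42): FL=W FR=S RL=W RR=S
after cmd 3 (t=44): FL=W FR=S RL=W RR=S
after cmd 4 (t=61): FL=W FR=W RL=W RR=W
after cmd 5 (t=79): FL=S FR=W RL=S RR=W
after cmd 6 (t=83): FL=S FR=W RL=S RR=W

start t=18: FL=W FR=S RL=W RR=S
cmd 1: advance +13 → t=31, phase=(4,16,4,16) → FL=S FR=W RL=S RR=W
cmd 2: advance +11 → t=42, phase=(15,3,15,3) → FL=W FR=S RL=W RR=S
cmd 3: advance +2 → t=44, phase=(17,5,17,5) → FL=W FR=S RL=W RR=S
cmd 4: advance +17 → t=61, phase=(10,22,10,22) → FL=W FR=W RL=W RR=W
cmd 5: advance +18 → t=79, phase=(4,16,4,16) → FL=S FR=W RL=S RR=W
cmd 6: advance +4 → t=83, phase=(8,20,8,20) → FL=S FR=W RL=S RR=W


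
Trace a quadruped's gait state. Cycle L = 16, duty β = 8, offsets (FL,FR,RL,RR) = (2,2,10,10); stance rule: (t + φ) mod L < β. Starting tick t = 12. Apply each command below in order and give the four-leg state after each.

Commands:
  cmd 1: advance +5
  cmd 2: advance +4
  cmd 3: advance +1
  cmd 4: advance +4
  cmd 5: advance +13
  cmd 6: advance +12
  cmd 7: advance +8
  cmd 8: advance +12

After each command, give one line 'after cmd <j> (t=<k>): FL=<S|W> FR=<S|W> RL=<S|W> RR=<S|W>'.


start t=12: FL=W FR=W RL=S RR=S
cmd 1: advance +5 → t=17, phase=(3,3,11,11) → FL=S FR=S RL=W RR=W
cmd 2: advance +4 → t=21, phase=(7,7,15,15) → FL=S FR=S RL=W RR=W
cmd 3: advance +1 → t=22, phase=(8,8,0,0) → FL=W FR=W RL=S RR=S
cmd 4: advance +4 → t=26, phase=(12,12,4,4) → FL=W FR=W RL=S RR=S
cmd 5: advance +13 → t=39, phase=(9,9,1,1) → FL=W FR=W RL=S RR=S
cmd 6: advance +12 → t=51, phase=(5,5,13,13) → FL=S FR=S RL=W RR=W
cmd 7: advance +8 → t=59, phase=(13,13,5,5) → FL=W FR=W RL=S RR=S
cmd 8: advance +12 → t=71, phase=(9,9,1,1) → FL=W FR=W RL=S RR=S

after cmd 1 (t=17): FL=S FR=S RL=W RR=W
after cmd 2 (t=21): FL=S FR=S RL=W RR=W
after cmd 3 (t=22): FL=W FR=W RL=S RR=S
after cmd 4 (t=26): FL=W FR=W RL=S RR=S
after cmd 5 (t=39): FL=W FR=W RL=S RR=S
after cmd 6 (t=51): FL=S FR=S RL=W RR=W
after cmd 7 (t=59): FL=W FR=W RL=S RR=S
after cmd 8 (t=71): FL=W FR=W RL=S RR=S


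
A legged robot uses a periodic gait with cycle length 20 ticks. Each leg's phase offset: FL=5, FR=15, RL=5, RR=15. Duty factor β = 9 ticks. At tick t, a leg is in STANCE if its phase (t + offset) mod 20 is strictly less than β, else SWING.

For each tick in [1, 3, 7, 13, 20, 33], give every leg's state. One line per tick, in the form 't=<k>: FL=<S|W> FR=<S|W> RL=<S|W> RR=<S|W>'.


t=1: phase=(6,16,6,16) vs β=9 → FL=S FR=W RL=S RR=W
t=3: phase=(8,18,8,18) vs β=9 → FL=S FR=W RL=S RR=W
t=7: phase=(12,2,12,2) vs β=9 → FL=W FR=S RL=W RR=S
t=13: phase=(18,8,18,8) vs β=9 → FL=W FR=S RL=W RR=S
t=20: phase=(5,15,5,15) vs β=9 → FL=S FR=W RL=S RR=W
t=33: phase=(18,8,18,8) vs β=9 → FL=W FR=S RL=W RR=S

t=1: FL=S FR=W RL=S RR=W
t=3: FL=S FR=W RL=S RR=W
t=7: FL=W FR=S RL=W RR=S
t=13: FL=W FR=S RL=W RR=S
t=20: FL=S FR=W RL=S RR=W
t=33: FL=W FR=S RL=W RR=S


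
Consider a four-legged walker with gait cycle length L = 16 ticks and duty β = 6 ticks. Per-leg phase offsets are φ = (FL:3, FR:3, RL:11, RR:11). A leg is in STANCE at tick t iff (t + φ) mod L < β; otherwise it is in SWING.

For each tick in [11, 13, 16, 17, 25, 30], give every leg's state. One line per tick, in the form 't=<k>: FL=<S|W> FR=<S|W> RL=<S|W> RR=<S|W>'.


t=11: FL=W FR=W RL=W RR=W
t=13: FL=S FR=S RL=W RR=W
t=16: FL=S FR=S RL=W RR=W
t=17: FL=S FR=S RL=W RR=W
t=25: FL=W FR=W RL=S RR=S
t=30: FL=S FR=S RL=W RR=W

t=11: phase=(14,14,6,6) vs β=6 → FL=W FR=W RL=W RR=W
t=13: phase=(0,0,8,8) vs β=6 → FL=S FR=S RL=W RR=W
t=16: phase=(3,3,11,11) vs β=6 → FL=S FR=S RL=W RR=W
t=17: phase=(4,4,12,12) vs β=6 → FL=S FR=S RL=W RR=W
t=25: phase=(12,12,4,4) vs β=6 → FL=W FR=W RL=S RR=S
t=30: phase=(1,1,9,9) vs β=6 → FL=S FR=S RL=W RR=W


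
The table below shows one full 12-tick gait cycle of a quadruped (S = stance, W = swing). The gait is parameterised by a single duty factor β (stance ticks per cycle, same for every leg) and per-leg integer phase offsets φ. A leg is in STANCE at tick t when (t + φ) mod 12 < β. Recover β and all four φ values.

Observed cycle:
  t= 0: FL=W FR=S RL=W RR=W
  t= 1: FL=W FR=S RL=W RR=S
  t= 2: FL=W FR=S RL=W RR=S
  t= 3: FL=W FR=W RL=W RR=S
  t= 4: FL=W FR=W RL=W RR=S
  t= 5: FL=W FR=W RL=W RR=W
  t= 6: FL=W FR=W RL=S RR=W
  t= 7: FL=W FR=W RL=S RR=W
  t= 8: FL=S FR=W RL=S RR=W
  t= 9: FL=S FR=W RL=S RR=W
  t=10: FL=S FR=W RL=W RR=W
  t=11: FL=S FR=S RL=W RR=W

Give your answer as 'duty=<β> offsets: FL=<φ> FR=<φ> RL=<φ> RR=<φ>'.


duty β = stance ticks per leg = 4
FL: stance ticks = 4; W→S at t=8 → φ=4
FR: stance ticks = 4; W→S at t=11 → φ=1
RL: stance ticks = 4; W→S at t=6 → φ=6
RR: stance ticks = 4; W→S at t=1 → φ=11

duty=4 offsets: FL=4 FR=1 RL=6 RR=11


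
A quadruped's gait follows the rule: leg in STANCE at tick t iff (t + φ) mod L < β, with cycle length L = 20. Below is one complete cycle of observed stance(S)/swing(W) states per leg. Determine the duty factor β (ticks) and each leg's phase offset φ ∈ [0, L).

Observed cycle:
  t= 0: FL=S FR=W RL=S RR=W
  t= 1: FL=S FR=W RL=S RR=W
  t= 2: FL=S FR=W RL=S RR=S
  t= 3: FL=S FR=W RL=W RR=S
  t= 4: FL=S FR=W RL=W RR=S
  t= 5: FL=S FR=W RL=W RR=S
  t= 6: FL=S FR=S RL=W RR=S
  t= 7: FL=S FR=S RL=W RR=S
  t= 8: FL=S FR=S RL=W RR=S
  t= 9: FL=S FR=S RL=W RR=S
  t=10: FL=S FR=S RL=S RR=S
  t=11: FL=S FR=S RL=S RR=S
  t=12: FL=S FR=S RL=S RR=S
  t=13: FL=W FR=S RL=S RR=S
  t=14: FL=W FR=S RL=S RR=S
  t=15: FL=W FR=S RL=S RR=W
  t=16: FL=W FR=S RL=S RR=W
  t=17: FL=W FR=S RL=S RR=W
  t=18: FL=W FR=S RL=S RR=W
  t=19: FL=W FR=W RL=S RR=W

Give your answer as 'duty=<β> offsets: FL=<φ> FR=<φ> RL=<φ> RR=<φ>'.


duty β = stance ticks per leg = 13
FL: stance ticks = 13; W→S at t=0 → φ=0
FR: stance ticks = 13; W→S at t=6 → φ=14
RL: stance ticks = 13; W→S at t=10 → φ=10
RR: stance ticks = 13; W→S at t=2 → φ=18

duty=13 offsets: FL=0 FR=14 RL=10 RR=18


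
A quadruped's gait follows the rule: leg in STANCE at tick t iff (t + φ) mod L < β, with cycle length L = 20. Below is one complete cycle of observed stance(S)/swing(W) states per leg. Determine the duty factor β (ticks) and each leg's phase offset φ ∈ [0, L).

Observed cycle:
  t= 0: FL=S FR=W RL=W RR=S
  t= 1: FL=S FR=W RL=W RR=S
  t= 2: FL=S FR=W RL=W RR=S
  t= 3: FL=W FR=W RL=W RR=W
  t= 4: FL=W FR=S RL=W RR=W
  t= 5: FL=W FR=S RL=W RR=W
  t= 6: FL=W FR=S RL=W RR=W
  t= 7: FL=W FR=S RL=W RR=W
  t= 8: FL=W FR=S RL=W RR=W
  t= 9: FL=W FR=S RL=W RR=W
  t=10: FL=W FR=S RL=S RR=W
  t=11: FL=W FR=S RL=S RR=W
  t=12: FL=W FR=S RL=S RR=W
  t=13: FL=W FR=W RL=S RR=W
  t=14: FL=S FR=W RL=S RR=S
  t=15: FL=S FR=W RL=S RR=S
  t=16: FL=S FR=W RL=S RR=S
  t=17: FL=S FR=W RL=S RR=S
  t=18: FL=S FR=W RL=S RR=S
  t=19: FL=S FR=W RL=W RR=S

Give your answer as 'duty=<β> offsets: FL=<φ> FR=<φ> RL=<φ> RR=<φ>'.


duty=9 offsets: FL=6 FR=16 RL=10 RR=6

duty β = stance ticks per leg = 9
FL: stance ticks = 9; W→S at t=14 → φ=6
FR: stance ticks = 9; W→S at t=4 → φ=16
RL: stance ticks = 9; W→S at t=10 → φ=10
RR: stance ticks = 9; W→S at t=14 → φ=6


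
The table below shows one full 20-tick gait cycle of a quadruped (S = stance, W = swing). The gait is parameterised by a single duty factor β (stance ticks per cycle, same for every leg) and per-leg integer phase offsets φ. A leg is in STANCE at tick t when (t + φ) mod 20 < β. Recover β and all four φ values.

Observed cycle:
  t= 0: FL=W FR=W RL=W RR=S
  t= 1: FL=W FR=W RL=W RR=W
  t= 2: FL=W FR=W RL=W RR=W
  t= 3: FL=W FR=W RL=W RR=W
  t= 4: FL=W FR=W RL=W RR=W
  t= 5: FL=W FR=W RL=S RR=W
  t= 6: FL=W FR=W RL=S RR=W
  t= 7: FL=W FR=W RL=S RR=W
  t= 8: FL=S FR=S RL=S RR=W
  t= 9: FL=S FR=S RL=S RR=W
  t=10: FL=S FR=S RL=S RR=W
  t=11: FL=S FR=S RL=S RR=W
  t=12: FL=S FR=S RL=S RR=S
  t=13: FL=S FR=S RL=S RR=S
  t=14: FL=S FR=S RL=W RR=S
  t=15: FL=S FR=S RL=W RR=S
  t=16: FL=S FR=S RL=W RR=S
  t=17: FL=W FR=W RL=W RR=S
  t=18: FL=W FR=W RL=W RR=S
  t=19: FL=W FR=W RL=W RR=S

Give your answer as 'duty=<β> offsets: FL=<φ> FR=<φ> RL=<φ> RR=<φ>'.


duty=9 offsets: FL=12 FR=12 RL=15 RR=8

duty β = stance ticks per leg = 9
FL: stance ticks = 9; W→S at t=8 → φ=12
FR: stance ticks = 9; W→S at t=8 → φ=12
RL: stance ticks = 9; W→S at t=5 → φ=15
RR: stance ticks = 9; W→S at t=12 → φ=8


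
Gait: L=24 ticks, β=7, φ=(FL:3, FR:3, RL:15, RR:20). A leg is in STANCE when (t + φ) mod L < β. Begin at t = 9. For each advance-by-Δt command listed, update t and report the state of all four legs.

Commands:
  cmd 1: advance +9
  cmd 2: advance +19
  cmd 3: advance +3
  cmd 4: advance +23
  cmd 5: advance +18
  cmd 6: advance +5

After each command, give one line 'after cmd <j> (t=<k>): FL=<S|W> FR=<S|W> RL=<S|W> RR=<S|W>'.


after cmd 1 (t=18): FL=W FR=W RL=W RR=W
after cmd 2 (t=37): FL=W FR=W RL=S RR=W
after cmd 3 (t=40): FL=W FR=W RL=W RR=W
after cmd 4 (t=63): FL=W FR=W RL=S RR=W
after cmd 5 (t=81): FL=W FR=W RL=S RR=S
after cmd 6 (t=86): FL=W FR=W RL=S RR=W

start t=9: FL=W FR=W RL=S RR=S
cmd 1: advance +9 → t=18, phase=(21,21,9,14) → FL=W FR=W RL=W RR=W
cmd 2: advance +19 → t=37, phase=(16,16,4,9) → FL=W FR=W RL=S RR=W
cmd 3: advance +3 → t=40, phase=(19,19,7,12) → FL=W FR=W RL=W RR=W
cmd 4: advance +23 → t=63, phase=(18,18,6,11) → FL=W FR=W RL=S RR=W
cmd 5: advance +18 → t=81, phase=(12,12,0,5) → FL=W FR=W RL=S RR=S
cmd 6: advance +5 → t=86, phase=(17,17,5,10) → FL=W FR=W RL=S RR=W


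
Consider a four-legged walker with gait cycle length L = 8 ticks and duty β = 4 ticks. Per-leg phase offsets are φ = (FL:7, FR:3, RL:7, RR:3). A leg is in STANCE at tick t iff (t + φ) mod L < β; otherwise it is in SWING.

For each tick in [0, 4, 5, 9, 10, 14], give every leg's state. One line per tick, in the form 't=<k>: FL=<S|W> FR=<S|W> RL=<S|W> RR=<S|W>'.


t=0: phase=(7,3,7,3) vs β=4 → FL=W FR=S RL=W RR=S
t=4: phase=(3,7,3,7) vs β=4 → FL=S FR=W RL=S RR=W
t=5: phase=(4,0,4,0) vs β=4 → FL=W FR=S RL=W RR=S
t=9: phase=(0,4,0,4) vs β=4 → FL=S FR=W RL=S RR=W
t=10: phase=(1,5,1,5) vs β=4 → FL=S FR=W RL=S RR=W
t=14: phase=(5,1,5,1) vs β=4 → FL=W FR=S RL=W RR=S

t=0: FL=W FR=S RL=W RR=S
t=4: FL=S FR=W RL=S RR=W
t=5: FL=W FR=S RL=W RR=S
t=9: FL=S FR=W RL=S RR=W
t=10: FL=S FR=W RL=S RR=W
t=14: FL=W FR=S RL=W RR=S


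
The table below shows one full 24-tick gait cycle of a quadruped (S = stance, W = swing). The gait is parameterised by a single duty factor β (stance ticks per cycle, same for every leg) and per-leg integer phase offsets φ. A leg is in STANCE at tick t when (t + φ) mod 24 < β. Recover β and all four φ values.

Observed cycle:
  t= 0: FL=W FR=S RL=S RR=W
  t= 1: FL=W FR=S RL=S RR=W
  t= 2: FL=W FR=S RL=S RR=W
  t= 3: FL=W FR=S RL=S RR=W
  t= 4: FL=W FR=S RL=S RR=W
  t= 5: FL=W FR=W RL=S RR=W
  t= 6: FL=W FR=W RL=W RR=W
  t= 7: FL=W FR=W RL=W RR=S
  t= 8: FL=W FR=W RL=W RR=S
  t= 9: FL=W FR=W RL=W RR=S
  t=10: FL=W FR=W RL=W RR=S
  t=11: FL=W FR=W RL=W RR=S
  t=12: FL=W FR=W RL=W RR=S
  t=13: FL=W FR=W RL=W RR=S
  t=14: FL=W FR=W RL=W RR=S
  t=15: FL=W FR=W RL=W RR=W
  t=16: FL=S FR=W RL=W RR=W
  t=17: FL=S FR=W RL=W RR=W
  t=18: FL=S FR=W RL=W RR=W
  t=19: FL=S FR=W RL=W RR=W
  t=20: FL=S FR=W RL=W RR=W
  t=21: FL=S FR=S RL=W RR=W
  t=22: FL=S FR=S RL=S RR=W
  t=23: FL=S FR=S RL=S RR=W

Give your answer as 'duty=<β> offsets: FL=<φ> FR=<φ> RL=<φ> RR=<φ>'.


duty β = stance ticks per leg = 8
FL: stance ticks = 8; W→S at t=16 → φ=8
FR: stance ticks = 8; W→S at t=21 → φ=3
RL: stance ticks = 8; W→S at t=22 → φ=2
RR: stance ticks = 8; W→S at t=7 → φ=17

duty=8 offsets: FL=8 FR=3 RL=2 RR=17


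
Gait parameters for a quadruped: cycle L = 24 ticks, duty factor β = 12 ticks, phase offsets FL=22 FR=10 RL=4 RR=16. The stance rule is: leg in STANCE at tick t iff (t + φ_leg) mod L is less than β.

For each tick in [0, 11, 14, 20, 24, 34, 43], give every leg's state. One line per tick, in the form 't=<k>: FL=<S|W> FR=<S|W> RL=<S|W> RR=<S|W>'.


t=0: phase=(22,10,4,16) vs β=12 → FL=W FR=S RL=S RR=W
t=11: phase=(9,21,15,3) vs β=12 → FL=S FR=W RL=W RR=S
t=14: phase=(12,0,18,6) vs β=12 → FL=W FR=S RL=W RR=S
t=20: phase=(18,6,0,12) vs β=12 → FL=W FR=S RL=S RR=W
t=24: phase=(22,10,4,16) vs β=12 → FL=W FR=S RL=S RR=W
t=34: phase=(8,20,14,2) vs β=12 → FL=S FR=W RL=W RR=S
t=43: phase=(17,5,23,11) vs β=12 → FL=W FR=S RL=W RR=S

t=0: FL=W FR=S RL=S RR=W
t=11: FL=S FR=W RL=W RR=S
t=14: FL=W FR=S RL=W RR=S
t=20: FL=W FR=S RL=S RR=W
t=24: FL=W FR=S RL=S RR=W
t=34: FL=S FR=W RL=W RR=S
t=43: FL=W FR=S RL=W RR=S


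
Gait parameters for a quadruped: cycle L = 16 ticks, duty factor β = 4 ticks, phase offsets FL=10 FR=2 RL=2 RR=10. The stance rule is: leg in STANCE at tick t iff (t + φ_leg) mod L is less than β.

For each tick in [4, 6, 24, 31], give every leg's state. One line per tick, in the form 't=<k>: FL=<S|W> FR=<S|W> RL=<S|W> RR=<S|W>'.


t=4: phase=(14,6,6,14) vs β=4 → FL=W FR=W RL=W RR=W
t=6: phase=(0,8,8,0) vs β=4 → FL=S FR=W RL=W RR=S
t=24: phase=(2,10,10,2) vs β=4 → FL=S FR=W RL=W RR=S
t=31: phase=(9,1,1,9) vs β=4 → FL=W FR=S RL=S RR=W

t=4: FL=W FR=W RL=W RR=W
t=6: FL=S FR=W RL=W RR=S
t=24: FL=S FR=W RL=W RR=S
t=31: FL=W FR=S RL=S RR=W


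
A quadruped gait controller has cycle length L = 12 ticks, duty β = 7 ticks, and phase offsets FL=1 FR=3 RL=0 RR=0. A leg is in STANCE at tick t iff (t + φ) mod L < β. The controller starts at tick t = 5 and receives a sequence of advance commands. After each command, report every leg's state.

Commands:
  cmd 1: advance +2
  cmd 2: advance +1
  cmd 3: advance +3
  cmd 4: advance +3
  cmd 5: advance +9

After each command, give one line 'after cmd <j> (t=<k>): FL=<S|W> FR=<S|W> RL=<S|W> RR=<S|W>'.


start t=5: FL=S FR=W RL=S RR=S
cmd 1: advance +2 → t=7, phase=(8,10,7,7) → FL=W FR=W RL=W RR=W
cmd 2: advance +1 → t=8, phase=(9,11,8,8) → FL=W FR=W RL=W RR=W
cmd 3: advance +3 → t=11, phase=(0,2,11,11) → FL=S FR=S RL=W RR=W
cmd 4: advance +3 → t=14, phase=(3,5,2,2) → FL=S FR=S RL=S RR=S
cmd 5: advance +9 → t=23, phase=(0,2,11,11) → FL=S FR=S RL=W RR=W

after cmd 1 (t=7): FL=W FR=W RL=W RR=W
after cmd 2 (t=8): FL=W FR=W RL=W RR=W
after cmd 3 (t=11): FL=S FR=S RL=W RR=W
after cmd 4 (t=14): FL=S FR=S RL=S RR=S
after cmd 5 (t=23): FL=S FR=S RL=W RR=W


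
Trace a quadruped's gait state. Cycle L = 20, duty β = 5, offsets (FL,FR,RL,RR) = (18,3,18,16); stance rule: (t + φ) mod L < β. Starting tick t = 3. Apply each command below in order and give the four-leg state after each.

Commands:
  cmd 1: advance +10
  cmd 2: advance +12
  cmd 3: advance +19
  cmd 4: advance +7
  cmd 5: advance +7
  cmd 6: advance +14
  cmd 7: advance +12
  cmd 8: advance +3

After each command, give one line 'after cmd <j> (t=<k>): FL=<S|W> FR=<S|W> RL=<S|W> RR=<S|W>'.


after cmd 1 (t=13): FL=W FR=W RL=W RR=W
after cmd 2 (t=25): FL=S FR=W RL=S RR=S
after cmd 3 (t=44): FL=S FR=W RL=S RR=S
after cmd 4 (t=51): FL=W FR=W RL=W RR=W
after cmd 5 (t=58): FL=W FR=S RL=W RR=W
after cmd 6 (t=72): FL=W FR=W RL=W RR=W
after cmd 7 (t=84): FL=S FR=W RL=S RR=S
after cmd 8 (t=87): FL=W FR=W RL=W RR=S

start t=3: FL=S FR=W RL=S RR=W
cmd 1: advance +10 → t=13, phase=(11,16,11,9) → FL=W FR=W RL=W RR=W
cmd 2: advance +12 → t=25, phase=(3,8,3,1) → FL=S FR=W RL=S RR=S
cmd 3: advance +19 → t=44, phase=(2,7,2,0) → FL=S FR=W RL=S RR=S
cmd 4: advance +7 → t=51, phase=(9,14,9,7) → FL=W FR=W RL=W RR=W
cmd 5: advance +7 → t=58, phase=(16,1,16,14) → FL=W FR=S RL=W RR=W
cmd 6: advance +14 → t=72, phase=(10,15,10,8) → FL=W FR=W RL=W RR=W
cmd 7: advance +12 → t=84, phase=(2,7,2,0) → FL=S FR=W RL=S RR=S
cmd 8: advance +3 → t=87, phase=(5,10,5,3) → FL=W FR=W RL=W RR=S


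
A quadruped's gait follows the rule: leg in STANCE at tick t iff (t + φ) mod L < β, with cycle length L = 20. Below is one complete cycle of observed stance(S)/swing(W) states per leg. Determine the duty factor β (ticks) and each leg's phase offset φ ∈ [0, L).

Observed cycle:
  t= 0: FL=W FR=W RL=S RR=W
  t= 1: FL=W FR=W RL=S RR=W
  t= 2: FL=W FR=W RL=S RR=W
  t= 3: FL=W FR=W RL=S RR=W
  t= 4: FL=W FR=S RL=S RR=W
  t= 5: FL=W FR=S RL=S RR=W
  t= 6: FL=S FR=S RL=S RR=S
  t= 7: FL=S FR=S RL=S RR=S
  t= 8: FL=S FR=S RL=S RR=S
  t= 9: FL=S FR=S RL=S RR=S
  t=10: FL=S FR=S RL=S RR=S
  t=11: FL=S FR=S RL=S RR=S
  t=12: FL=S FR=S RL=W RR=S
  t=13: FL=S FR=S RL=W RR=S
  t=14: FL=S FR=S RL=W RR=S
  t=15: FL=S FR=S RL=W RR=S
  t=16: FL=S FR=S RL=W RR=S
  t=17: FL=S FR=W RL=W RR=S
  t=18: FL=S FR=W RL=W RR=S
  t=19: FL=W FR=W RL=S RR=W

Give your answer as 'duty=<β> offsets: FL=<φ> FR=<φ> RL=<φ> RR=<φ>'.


duty β = stance ticks per leg = 13
FL: stance ticks = 13; W→S at t=6 → φ=14
FR: stance ticks = 13; W→S at t=4 → φ=16
RL: stance ticks = 13; W→S at t=19 → φ=1
RR: stance ticks = 13; W→S at t=6 → φ=14

duty=13 offsets: FL=14 FR=16 RL=1 RR=14


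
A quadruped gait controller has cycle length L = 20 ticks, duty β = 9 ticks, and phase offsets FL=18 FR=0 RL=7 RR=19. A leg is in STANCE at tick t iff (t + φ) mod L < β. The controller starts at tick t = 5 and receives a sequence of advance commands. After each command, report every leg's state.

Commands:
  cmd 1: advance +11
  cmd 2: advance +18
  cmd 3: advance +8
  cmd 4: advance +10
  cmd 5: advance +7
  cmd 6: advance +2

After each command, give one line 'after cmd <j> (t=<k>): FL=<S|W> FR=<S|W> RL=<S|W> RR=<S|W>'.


start t=5: FL=S FR=S RL=W RR=S
cmd 1: advance +11 → t=16, phase=(14,16,3,15) → FL=W FR=W RL=S RR=W
cmd 2: advance +18 → t=34, phase=(12,14,1,13) → FL=W FR=W RL=S RR=W
cmd 3: advance +8 → t=42, phase=(0,2,9,1) → FL=S FR=S RL=W RR=S
cmd 4: advance +10 → t=52, phase=(10,12,19,11) → FL=W FR=W RL=W RR=W
cmd 5: advance +7 → t=59, phase=(17,19,6,18) → FL=W FR=W RL=S RR=W
cmd 6: advance +2 → t=61, phase=(19,1,8,0) → FL=W FR=S RL=S RR=S

after cmd 1 (t=16): FL=W FR=W RL=S RR=W
after cmd 2 (t=34): FL=W FR=W RL=S RR=W
after cmd 3 (t=42): FL=S FR=S RL=W RR=S
after cmd 4 (t=52): FL=W FR=W RL=W RR=W
after cmd 5 (t=59): FL=W FR=W RL=S RR=W
after cmd 6 (t=61): FL=W FR=S RL=S RR=S


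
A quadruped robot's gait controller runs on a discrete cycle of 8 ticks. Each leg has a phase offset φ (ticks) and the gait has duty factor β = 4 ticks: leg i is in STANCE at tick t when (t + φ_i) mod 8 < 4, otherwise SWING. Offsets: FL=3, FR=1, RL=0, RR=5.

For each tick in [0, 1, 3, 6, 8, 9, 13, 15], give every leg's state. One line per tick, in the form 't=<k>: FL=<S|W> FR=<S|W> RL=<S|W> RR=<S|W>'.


t=0: phase=(3,1,0,5) vs β=4 → FL=S FR=S RL=S RR=W
t=1: phase=(4,2,1,6) vs β=4 → FL=W FR=S RL=S RR=W
t=3: phase=(6,4,3,0) vs β=4 → FL=W FR=W RL=S RR=S
t=6: phase=(1,7,6,3) vs β=4 → FL=S FR=W RL=W RR=S
t=8: phase=(3,1,0,5) vs β=4 → FL=S FR=S RL=S RR=W
t=9: phase=(4,2,1,6) vs β=4 → FL=W FR=S RL=S RR=W
t=13: phase=(0,6,5,2) vs β=4 → FL=S FR=W RL=W RR=S
t=15: phase=(2,0,7,4) vs β=4 → FL=S FR=S RL=W RR=W

t=0: FL=S FR=S RL=S RR=W
t=1: FL=W FR=S RL=S RR=W
t=3: FL=W FR=W RL=S RR=S
t=6: FL=S FR=W RL=W RR=S
t=8: FL=S FR=S RL=S RR=W
t=9: FL=W FR=S RL=S RR=W
t=13: FL=S FR=W RL=W RR=S
t=15: FL=S FR=S RL=W RR=W


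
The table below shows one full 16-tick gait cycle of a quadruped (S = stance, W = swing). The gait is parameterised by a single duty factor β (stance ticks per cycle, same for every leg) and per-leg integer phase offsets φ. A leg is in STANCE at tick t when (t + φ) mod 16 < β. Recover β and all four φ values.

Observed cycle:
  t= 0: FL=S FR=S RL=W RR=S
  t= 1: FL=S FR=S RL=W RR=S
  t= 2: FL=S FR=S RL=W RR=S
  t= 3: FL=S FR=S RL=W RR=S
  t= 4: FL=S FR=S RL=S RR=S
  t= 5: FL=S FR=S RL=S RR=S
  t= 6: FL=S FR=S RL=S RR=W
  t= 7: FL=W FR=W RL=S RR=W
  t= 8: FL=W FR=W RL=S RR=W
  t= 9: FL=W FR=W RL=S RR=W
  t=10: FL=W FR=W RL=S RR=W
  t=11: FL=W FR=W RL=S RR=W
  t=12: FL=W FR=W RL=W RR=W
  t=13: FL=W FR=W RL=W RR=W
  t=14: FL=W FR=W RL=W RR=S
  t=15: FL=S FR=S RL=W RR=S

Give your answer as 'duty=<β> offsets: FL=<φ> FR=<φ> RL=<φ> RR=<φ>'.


duty β = stance ticks per leg = 8
FL: stance ticks = 8; W→S at t=15 → φ=1
FR: stance ticks = 8; W→S at t=15 → φ=1
RL: stance ticks = 8; W→S at t=4 → φ=12
RR: stance ticks = 8; W→S at t=14 → φ=2

duty=8 offsets: FL=1 FR=1 RL=12 RR=2


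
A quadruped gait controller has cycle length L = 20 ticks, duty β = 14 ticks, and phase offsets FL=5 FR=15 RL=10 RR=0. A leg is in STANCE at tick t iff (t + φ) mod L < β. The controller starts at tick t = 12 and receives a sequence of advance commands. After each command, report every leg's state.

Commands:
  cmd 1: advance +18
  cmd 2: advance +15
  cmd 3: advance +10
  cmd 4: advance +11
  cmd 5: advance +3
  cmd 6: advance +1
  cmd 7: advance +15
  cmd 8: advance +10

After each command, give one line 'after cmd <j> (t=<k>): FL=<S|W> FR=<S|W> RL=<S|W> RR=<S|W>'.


after cmd 1 (t=30): FL=W FR=S RL=S RR=S
after cmd 2 (t=45): FL=S FR=S RL=W RR=S
after cmd 3 (t=55): FL=S FR=S RL=S RR=W
after cmd 4 (t=66): FL=S FR=S RL=W RR=S
after cmd 5 (t=69): FL=W FR=S RL=W RR=S
after cmd 6 (t=70): FL=W FR=S RL=S RR=S
after cmd 7 (t=85): FL=S FR=S RL=W RR=S
after cmd 8 (t=95): FL=S FR=S RL=S RR=W

start t=12: FL=W FR=S RL=S RR=S
cmd 1: advance +18 → t=30, phase=(15,5,0,10) → FL=W FR=S RL=S RR=S
cmd 2: advance +15 → t=45, phase=(10,0,15,5) → FL=S FR=S RL=W RR=S
cmd 3: advance +10 → t=55, phase=(0,10,5,15) → FL=S FR=S RL=S RR=W
cmd 4: advance +11 → t=66, phase=(11,1,16,6) → FL=S FR=S RL=W RR=S
cmd 5: advance +3 → t=69, phase=(14,4,19,9) → FL=W FR=S RL=W RR=S
cmd 6: advance +1 → t=70, phase=(15,5,0,10) → FL=W FR=S RL=S RR=S
cmd 7: advance +15 → t=85, phase=(10,0,15,5) → FL=S FR=S RL=W RR=S
cmd 8: advance +10 → t=95, phase=(0,10,5,15) → FL=S FR=S RL=S RR=W


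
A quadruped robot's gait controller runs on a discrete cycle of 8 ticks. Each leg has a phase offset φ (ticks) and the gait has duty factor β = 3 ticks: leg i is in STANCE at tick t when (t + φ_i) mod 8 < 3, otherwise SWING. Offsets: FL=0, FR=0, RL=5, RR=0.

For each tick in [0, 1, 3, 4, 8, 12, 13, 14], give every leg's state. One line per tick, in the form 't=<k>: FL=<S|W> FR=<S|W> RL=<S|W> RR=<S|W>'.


t=0: phase=(0,0,5,0) vs β=3 → FL=S FR=S RL=W RR=S
t=1: phase=(1,1,6,1) vs β=3 → FL=S FR=S RL=W RR=S
t=3: phase=(3,3,0,3) vs β=3 → FL=W FR=W RL=S RR=W
t=4: phase=(4,4,1,4) vs β=3 → FL=W FR=W RL=S RR=W
t=8: phase=(0,0,5,0) vs β=3 → FL=S FR=S RL=W RR=S
t=12: phase=(4,4,1,4) vs β=3 → FL=W FR=W RL=S RR=W
t=13: phase=(5,5,2,5) vs β=3 → FL=W FR=W RL=S RR=W
t=14: phase=(6,6,3,6) vs β=3 → FL=W FR=W RL=W RR=W

t=0: FL=S FR=S RL=W RR=S
t=1: FL=S FR=S RL=W RR=S
t=3: FL=W FR=W RL=S RR=W
t=4: FL=W FR=W RL=S RR=W
t=8: FL=S FR=S RL=W RR=S
t=12: FL=W FR=W RL=S RR=W
t=13: FL=W FR=W RL=S RR=W
t=14: FL=W FR=W RL=W RR=W


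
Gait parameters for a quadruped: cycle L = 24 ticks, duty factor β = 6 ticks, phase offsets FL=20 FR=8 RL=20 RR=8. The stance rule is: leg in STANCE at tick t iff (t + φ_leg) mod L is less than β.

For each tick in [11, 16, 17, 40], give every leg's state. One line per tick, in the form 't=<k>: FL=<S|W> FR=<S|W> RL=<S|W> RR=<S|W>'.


t=11: FL=W FR=W RL=W RR=W
t=16: FL=W FR=S RL=W RR=S
t=17: FL=W FR=S RL=W RR=S
t=40: FL=W FR=S RL=W RR=S

t=11: phase=(7,19,7,19) vs β=6 → FL=W FR=W RL=W RR=W
t=16: phase=(12,0,12,0) vs β=6 → FL=W FR=S RL=W RR=S
t=17: phase=(13,1,13,1) vs β=6 → FL=W FR=S RL=W RR=S
t=40: phase=(12,0,12,0) vs β=6 → FL=W FR=S RL=W RR=S


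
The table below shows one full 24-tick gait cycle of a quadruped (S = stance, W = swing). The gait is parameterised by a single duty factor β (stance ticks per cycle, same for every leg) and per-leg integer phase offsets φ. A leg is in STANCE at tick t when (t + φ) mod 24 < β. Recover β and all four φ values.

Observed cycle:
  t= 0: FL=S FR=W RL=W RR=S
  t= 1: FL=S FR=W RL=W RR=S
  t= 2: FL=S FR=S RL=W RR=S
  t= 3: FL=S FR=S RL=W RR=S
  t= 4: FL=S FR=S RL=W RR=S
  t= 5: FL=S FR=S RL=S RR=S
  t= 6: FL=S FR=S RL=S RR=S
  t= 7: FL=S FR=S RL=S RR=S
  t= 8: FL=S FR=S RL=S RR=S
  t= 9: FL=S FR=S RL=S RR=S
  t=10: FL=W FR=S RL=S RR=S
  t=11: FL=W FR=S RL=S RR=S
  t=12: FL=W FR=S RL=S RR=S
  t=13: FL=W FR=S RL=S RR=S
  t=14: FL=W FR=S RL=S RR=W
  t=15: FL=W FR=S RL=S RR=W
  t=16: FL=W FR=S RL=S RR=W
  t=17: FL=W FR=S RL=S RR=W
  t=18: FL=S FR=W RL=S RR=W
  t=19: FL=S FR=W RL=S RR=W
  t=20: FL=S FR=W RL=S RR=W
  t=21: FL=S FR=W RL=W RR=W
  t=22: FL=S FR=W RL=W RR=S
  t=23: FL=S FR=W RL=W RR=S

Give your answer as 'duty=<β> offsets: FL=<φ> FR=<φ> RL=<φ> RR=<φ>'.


duty=16 offsets: FL=6 FR=22 RL=19 RR=2

duty β = stance ticks per leg = 16
FL: stance ticks = 16; W→S at t=18 → φ=6
FR: stance ticks = 16; W→S at t=2 → φ=22
RL: stance ticks = 16; W→S at t=5 → φ=19
RR: stance ticks = 16; W→S at t=22 → φ=2


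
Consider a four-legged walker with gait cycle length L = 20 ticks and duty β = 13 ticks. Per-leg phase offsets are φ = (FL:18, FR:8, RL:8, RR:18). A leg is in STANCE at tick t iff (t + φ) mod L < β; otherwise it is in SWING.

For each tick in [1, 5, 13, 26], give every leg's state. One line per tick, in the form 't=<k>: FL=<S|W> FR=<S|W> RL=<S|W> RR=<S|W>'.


t=1: phase=(19,9,9,19) vs β=13 → FL=W FR=S RL=S RR=W
t=5: phase=(3,13,13,3) vs β=13 → FL=S FR=W RL=W RR=S
t=13: phase=(11,1,1,11) vs β=13 → FL=S FR=S RL=S RR=S
t=26: phase=(4,14,14,4) vs β=13 → FL=S FR=W RL=W RR=S

t=1: FL=W FR=S RL=S RR=W
t=5: FL=S FR=W RL=W RR=S
t=13: FL=S FR=S RL=S RR=S
t=26: FL=S FR=W RL=W RR=S


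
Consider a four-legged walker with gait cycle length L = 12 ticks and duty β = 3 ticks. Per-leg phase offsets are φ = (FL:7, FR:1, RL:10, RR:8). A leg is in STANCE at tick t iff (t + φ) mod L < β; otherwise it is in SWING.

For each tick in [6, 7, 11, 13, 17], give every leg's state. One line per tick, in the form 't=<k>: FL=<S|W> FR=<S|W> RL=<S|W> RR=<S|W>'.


t=6: phase=(1,7,4,2) vs β=3 → FL=S FR=W RL=W RR=S
t=7: phase=(2,8,5,3) vs β=3 → FL=S FR=W RL=W RR=W
t=11: phase=(6,0,9,7) vs β=3 → FL=W FR=S RL=W RR=W
t=13: phase=(8,2,11,9) vs β=3 → FL=W FR=S RL=W RR=W
t=17: phase=(0,6,3,1) vs β=3 → FL=S FR=W RL=W RR=S

t=6: FL=S FR=W RL=W RR=S
t=7: FL=S FR=W RL=W RR=W
t=11: FL=W FR=S RL=W RR=W
t=13: FL=W FR=S RL=W RR=W
t=17: FL=S FR=W RL=W RR=S


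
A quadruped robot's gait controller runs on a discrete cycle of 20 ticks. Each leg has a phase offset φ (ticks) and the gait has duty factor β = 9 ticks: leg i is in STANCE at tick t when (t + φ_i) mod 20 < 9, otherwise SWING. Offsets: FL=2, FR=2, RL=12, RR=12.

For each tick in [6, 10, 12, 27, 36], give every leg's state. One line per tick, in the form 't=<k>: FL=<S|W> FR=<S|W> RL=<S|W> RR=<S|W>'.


t=6: phase=(8,8,18,18) vs β=9 → FL=S FR=S RL=W RR=W
t=10: phase=(12,12,2,2) vs β=9 → FL=W FR=W RL=S RR=S
t=12: phase=(14,14,4,4) vs β=9 → FL=W FR=W RL=S RR=S
t=27: phase=(9,9,19,19) vs β=9 → FL=W FR=W RL=W RR=W
t=36: phase=(18,18,8,8) vs β=9 → FL=W FR=W RL=S RR=S

t=6: FL=S FR=S RL=W RR=W
t=10: FL=W FR=W RL=S RR=S
t=12: FL=W FR=W RL=S RR=S
t=27: FL=W FR=W RL=W RR=W
t=36: FL=W FR=W RL=S RR=S


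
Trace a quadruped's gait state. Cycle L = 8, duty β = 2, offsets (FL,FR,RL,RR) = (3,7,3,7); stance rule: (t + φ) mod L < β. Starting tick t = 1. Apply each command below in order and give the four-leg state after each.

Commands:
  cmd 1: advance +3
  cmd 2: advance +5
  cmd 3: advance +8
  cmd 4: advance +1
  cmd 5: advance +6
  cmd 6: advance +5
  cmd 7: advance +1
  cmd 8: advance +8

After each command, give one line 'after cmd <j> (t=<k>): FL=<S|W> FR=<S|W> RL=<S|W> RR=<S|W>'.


start t=1: FL=W FR=S RL=W RR=S
cmd 1: advance +3 → t=4, phase=(7,3,7,3) → FL=W FR=W RL=W RR=W
cmd 2: advance +5 → t=9, phase=(4,0,4,0) → FL=W FR=S RL=W RR=S
cmd 3: advance +8 → t=17, phase=(4,0,4,0) → FL=W FR=S RL=W RR=S
cmd 4: advance +1 → t=18, phase=(5,1,5,1) → FL=W FR=S RL=W RR=S
cmd 5: advance +6 → t=24, phase=(3,7,3,7) → FL=W FR=W RL=W RR=W
cmd 6: advance +5 → t=29, phase=(0,4,0,4) → FL=S FR=W RL=S RR=W
cmd 7: advance +1 → t=30, phase=(1,5,1,5) → FL=S FR=W RL=S RR=W
cmd 8: advance +8 → t=38, phase=(1,5,1,5) → FL=S FR=W RL=S RR=W

after cmd 1 (t=4): FL=W FR=W RL=W RR=W
after cmd 2 (t=9): FL=W FR=S RL=W RR=S
after cmd 3 (t=17): FL=W FR=S RL=W RR=S
after cmd 4 (t=18): FL=W FR=S RL=W RR=S
after cmd 5 (t=24): FL=W FR=W RL=W RR=W
after cmd 6 (t=29): FL=S FR=W RL=S RR=W
after cmd 7 (t=30): FL=S FR=W RL=S RR=W
after cmd 8 (t=38): FL=S FR=W RL=S RR=W


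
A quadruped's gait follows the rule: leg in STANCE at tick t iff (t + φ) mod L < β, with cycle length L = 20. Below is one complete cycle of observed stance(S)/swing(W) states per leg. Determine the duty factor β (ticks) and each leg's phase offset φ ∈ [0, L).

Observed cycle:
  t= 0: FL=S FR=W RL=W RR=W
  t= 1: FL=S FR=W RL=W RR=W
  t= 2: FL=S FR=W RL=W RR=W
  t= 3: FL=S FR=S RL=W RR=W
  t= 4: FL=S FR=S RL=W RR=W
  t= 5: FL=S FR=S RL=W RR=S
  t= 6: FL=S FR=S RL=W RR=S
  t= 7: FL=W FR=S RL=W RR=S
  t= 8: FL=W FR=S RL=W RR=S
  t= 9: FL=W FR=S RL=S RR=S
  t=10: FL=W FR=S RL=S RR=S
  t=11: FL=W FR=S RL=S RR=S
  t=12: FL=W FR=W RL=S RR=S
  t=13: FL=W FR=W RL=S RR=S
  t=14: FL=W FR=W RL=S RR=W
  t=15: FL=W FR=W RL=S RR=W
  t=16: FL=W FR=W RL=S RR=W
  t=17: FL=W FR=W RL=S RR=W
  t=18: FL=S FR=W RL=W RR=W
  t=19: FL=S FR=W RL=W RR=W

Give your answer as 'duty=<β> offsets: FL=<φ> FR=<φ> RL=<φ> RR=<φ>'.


duty=9 offsets: FL=2 FR=17 RL=11 RR=15

duty β = stance ticks per leg = 9
FL: stance ticks = 9; W→S at t=18 → φ=2
FR: stance ticks = 9; W→S at t=3 → φ=17
RL: stance ticks = 9; W→S at t=9 → φ=11
RR: stance ticks = 9; W→S at t=5 → φ=15


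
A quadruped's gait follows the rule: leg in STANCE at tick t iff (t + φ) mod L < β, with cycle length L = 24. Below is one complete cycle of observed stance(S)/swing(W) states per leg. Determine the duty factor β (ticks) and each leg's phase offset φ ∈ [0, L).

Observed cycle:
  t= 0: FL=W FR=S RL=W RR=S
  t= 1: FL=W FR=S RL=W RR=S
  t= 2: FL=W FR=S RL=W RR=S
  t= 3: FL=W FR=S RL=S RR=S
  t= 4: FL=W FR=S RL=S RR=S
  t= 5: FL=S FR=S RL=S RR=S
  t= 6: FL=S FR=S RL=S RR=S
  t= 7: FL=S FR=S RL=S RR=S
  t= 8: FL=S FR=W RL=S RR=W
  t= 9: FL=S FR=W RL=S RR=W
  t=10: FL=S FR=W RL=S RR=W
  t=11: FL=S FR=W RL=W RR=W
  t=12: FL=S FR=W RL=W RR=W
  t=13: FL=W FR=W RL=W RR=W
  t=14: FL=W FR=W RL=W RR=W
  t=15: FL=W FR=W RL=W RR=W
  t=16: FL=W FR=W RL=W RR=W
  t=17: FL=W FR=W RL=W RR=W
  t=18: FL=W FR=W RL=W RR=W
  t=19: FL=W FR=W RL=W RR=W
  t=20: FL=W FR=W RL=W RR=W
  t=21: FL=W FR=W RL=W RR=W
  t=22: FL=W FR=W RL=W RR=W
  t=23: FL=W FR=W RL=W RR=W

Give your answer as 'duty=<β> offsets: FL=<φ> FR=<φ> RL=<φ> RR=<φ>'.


duty=8 offsets: FL=19 FR=0 RL=21 RR=0

duty β = stance ticks per leg = 8
FL: stance ticks = 8; W→S at t=5 → φ=19
FR: stance ticks = 8; W→S at t=0 → φ=0
RL: stance ticks = 8; W→S at t=3 → φ=21
RR: stance ticks = 8; W→S at t=0 → φ=0


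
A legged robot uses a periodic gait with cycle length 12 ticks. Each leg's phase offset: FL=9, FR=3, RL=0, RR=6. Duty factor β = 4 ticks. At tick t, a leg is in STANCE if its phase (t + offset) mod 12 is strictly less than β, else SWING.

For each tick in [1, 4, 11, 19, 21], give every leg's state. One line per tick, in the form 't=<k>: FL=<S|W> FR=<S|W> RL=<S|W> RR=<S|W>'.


t=1: FL=W FR=W RL=S RR=W
t=4: FL=S FR=W RL=W RR=W
t=11: FL=W FR=S RL=W RR=W
t=19: FL=W FR=W RL=W RR=S
t=21: FL=W FR=S RL=W RR=S

t=1: phase=(10,4,1,7) vs β=4 → FL=W FR=W RL=S RR=W
t=4: phase=(1,7,4,10) vs β=4 → FL=S FR=W RL=W RR=W
t=11: phase=(8,2,11,5) vs β=4 → FL=W FR=S RL=W RR=W
t=19: phase=(4,10,7,1) vs β=4 → FL=W FR=W RL=W RR=S
t=21: phase=(6,0,9,3) vs β=4 → FL=W FR=S RL=W RR=S


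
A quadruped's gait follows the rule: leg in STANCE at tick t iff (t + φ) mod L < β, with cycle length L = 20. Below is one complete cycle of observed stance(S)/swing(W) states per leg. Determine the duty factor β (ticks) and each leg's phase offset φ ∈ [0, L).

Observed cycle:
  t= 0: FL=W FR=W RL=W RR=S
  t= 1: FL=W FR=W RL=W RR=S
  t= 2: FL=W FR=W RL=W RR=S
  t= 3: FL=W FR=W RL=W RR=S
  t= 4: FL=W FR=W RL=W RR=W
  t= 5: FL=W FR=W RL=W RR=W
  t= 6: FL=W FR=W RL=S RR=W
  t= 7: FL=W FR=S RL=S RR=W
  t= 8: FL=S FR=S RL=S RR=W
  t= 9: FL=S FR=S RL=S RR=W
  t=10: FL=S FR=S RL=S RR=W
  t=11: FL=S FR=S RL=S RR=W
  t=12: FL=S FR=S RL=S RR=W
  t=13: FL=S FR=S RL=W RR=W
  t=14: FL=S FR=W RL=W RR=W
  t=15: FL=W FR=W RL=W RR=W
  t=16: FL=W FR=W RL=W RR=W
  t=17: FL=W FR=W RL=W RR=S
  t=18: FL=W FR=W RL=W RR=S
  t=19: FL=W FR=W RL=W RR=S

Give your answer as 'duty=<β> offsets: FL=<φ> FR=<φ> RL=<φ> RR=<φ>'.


duty=7 offsets: FL=12 FR=13 RL=14 RR=3

duty β = stance ticks per leg = 7
FL: stance ticks = 7; W→S at t=8 → φ=12
FR: stance ticks = 7; W→S at t=7 → φ=13
RL: stance ticks = 7; W→S at t=6 → φ=14
RR: stance ticks = 7; W→S at t=17 → φ=3


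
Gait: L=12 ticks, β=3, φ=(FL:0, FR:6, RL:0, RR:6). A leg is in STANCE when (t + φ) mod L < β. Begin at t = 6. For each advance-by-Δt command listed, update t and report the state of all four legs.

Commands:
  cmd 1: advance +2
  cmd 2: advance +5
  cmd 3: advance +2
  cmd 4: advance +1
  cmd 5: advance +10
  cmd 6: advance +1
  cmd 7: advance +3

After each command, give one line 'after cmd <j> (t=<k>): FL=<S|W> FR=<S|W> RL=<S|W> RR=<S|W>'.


start t=6: FL=W FR=S RL=W RR=S
cmd 1: advance +2 → t=8, phase=(8,2,8,2) → FL=W FR=S RL=W RR=S
cmd 2: advance +5 → t=13, phase=(1,7,1,7) → FL=S FR=W RL=S RR=W
cmd 3: advance +2 → t=15, phase=(3,9,3,9) → FL=W FR=W RL=W RR=W
cmd 4: advance +1 → t=16, phase=(4,10,4,10) → FL=W FR=W RL=W RR=W
cmd 5: advance +10 → t=26, phase=(2,8,2,8) → FL=S FR=W RL=S RR=W
cmd 6: advance +1 → t=27, phase=(3,9,3,9) → FL=W FR=W RL=W RR=W
cmd 7: advance +3 → t=30, phase=(6,0,6,0) → FL=W FR=S RL=W RR=S

after cmd 1 (t=8): FL=W FR=S RL=W RR=S
after cmd 2 (t=13): FL=S FR=W RL=S RR=W
after cmd 3 (t=15): FL=W FR=W RL=W RR=W
after cmd 4 (t=16): FL=W FR=W RL=W RR=W
after cmd 5 (t=26): FL=S FR=W RL=S RR=W
after cmd 6 (t=27): FL=W FR=W RL=W RR=W
after cmd 7 (t=30): FL=W FR=S RL=W RR=S
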